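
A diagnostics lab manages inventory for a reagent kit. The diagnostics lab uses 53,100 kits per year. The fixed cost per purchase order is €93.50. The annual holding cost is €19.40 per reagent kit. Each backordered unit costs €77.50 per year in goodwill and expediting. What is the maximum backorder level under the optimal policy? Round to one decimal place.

S* ≈ 160.2 kits

With planned backorders, Q* = √(2DS/H) · √((H+B)/B).
√(2DS/H) = √(2 × 53,100 × 93.5 / 19.4) = 715.430.
√((H+B)/B) = √((19.4+77.5)/77.5) = 1.1182.
Q* ≈ 799.978.
S* = Q* · H/(H+B) = 799.978 × 19.4/96.9 ≈ 160.161.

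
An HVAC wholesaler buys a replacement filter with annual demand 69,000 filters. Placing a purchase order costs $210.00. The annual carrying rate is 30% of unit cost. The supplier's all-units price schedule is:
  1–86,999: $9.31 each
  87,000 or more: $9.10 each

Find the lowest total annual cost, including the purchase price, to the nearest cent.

Holding cost per unit per year at price C is H = 0.30·C.
Candidates are each tier's EOQ (if it falls in that tier) and each price-break quantity.
EOQ at $9.31 = 3221.2 (feasible in tier 1): TC = 69,000×$9.31 + (69,000/3221.2)×210 + (3221.2/2)×0.30×$9.31 = $651,386.73.
EOQ at $9.10 = 3258.1 < 87000, so use break Q=87000: TC = 69,000×$9.10 + (69,000/87000.0)×210 + (87000.0/2)×0.30×$9.10 = $746,821.55.
Lowest total cost among the candidates is at Q = 3221.2.

TC* ≈ $651,386.73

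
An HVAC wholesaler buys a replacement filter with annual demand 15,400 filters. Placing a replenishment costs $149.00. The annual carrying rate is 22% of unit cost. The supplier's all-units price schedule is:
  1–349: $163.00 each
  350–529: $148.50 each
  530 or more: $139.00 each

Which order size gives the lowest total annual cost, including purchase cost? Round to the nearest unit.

Holding cost per unit per year at price C is H = 0.22·C.
Candidates are each tier's EOQ (if it falls in that tier) and each price-break quantity.
Tier 1 ($163.00): EOQ = 357.7 exceeds tier's upper bound 349, so this tier is dominated.
EOQ at $148.50 = 374.8 (feasible in tier 2): TC = 15,400×$148.50 + (15,400/374.8)×149 + (374.8/2)×0.22×$148.50 = $2,299,144.56.
EOQ at $139.00 = 387.4 < 530, so use break Q=530: TC = 15,400×$139.00 + (15,400/530.0)×149 + (530.0/2)×0.22×$139.00 = $2,153,033.13.
Lowest total cost is $2,153,033.13 at Q = 530.0.

Q* ≈ 530 filters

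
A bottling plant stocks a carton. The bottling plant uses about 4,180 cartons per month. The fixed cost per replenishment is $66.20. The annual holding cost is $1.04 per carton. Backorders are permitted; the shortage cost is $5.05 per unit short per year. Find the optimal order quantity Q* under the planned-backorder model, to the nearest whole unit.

Annual demand D = 4,180 × 12 = 50,160.
With planned backorders, Q* = √(2DS/H) · √((H+B)/B).
√(2DS/H) = √(2 × 50,160 × 66.2 / 1.04) = 2527.005.
√((H+B)/B) = √((1.04+5.05)/5.05) = 1.0982.
Q* ≈ 2775.039.

Q* ≈ 2,775 cartons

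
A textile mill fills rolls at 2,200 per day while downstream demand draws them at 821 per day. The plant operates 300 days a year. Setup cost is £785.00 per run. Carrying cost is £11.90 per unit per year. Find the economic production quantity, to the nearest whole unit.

Q* ≈ 7,200 rolls

Annual demand D = 821 × 300 = 246,300.
Production build-up factor (1 − d/p) = 1 − 821/2,200 = 0.6268.
Q* = √(2DS / (H(1 − d/p))) = √(2 × 246,300 × 785 / (11.9 × 0.6268)).
= √(386,691,000 / 7.4591) ≈ 7200.087.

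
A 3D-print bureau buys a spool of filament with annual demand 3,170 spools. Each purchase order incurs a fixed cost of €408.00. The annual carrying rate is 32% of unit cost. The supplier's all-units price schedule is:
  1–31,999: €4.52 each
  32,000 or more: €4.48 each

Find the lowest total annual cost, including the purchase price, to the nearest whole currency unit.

TC* ≈ €16,263

Holding cost per unit per year at price C is H = 0.32·C.
Candidates are each tier's EOQ (if it falls in that tier) and each price-break quantity.
EOQ at €4.52 = 1337.3 (feasible in tier 1): TC = 3,170×€4.52 + (3,170/1337.3)×408 + (1337.3/2)×0.32×€4.52 = €16,262.68.
EOQ at €4.48 = 1343.3 < 32000, so use break Q=32000: TC = 3,170×€4.48 + (3,170/32000.0)×408 + (32000.0/2)×0.32×€4.48 = €37,179.62.
Lowest total cost among the candidates is at Q = 1337.3.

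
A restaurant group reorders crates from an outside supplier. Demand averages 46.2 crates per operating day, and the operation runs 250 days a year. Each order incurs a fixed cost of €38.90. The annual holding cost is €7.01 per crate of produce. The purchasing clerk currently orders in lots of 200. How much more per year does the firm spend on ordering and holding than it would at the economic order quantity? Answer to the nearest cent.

Annual demand D = 46.2 × 250 = 11,550.
EOQ = √(2DS/H) = √(2 × 11,550 × 38.9 / 7.01) ≈ 358.03.
Cost at Q* = (D/Q*)S + (Q*/2)H = √(2DSH) ≈ €2,509.80.
Cost at Q = 200: (11,550/200)×38.9 + (200/2)×7.01 = €2,246.47 + €701.00 = €2,947.47.
Excess = €2,947.47 − €2,509.80 = €437.67.

Extra cost ≈ €437.67 per year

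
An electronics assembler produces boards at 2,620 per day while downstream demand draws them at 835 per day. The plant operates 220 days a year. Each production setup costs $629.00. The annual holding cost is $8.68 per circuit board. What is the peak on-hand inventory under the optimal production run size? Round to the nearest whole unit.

I_max ≈ 4,259 boards

Annual demand D = 835 × 220 = 183,700.
Production build-up factor (1 − d/p) = 1 − 835/2,620 = 0.6813.
Q* = √(2DS / (H(1 − d/p))) = √(2 × 183,700 × 629 / (8.68 × 0.6813)).
= √(231,094,600 / 5.9137) ≈ 6251.246.
Maximum inventory = Q*(1 − d/p) = 6251.246 × 0.6813 ≈ 4258.959.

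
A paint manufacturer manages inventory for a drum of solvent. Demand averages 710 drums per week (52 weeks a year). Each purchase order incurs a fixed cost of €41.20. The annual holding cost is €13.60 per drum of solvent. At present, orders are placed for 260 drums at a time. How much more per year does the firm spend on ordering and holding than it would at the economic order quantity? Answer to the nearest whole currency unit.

Extra cost ≈ €1,186 per year

Annual demand D = 710 × 52 = 36,920.
EOQ = √(2DS/H) = √(2 × 36,920 × 41.2 / 13.6) ≈ 472.96.
Cost at Q* = (D/Q*)S + (Q*/2)H = √(2DSH) ≈ €6,432.26.
Cost at Q = 260: (36,920/260)×41.2 + (260/2)×13.6 = €5,850.40 + €1,768.00 = €7,618.40.
Excess = €7,618.40 − €6,432.26 = €1,186.14.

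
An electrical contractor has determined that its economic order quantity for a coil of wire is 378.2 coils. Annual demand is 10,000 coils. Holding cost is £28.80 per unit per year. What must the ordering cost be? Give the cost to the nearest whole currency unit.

S ≈ £206

Squaring Q* = √(2DS/H) gives Q*² = 2DS/H.
From Q* = √(2DS/H): S = Q*²H / (2D) = 378.2² × 28.8 / (2 × 10,000) = 205.9707.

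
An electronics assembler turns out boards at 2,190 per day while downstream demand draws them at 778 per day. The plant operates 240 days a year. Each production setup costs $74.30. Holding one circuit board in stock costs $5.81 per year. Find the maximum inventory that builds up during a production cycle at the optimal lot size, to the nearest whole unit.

I_max ≈ 1,755 boards

Annual demand D = 778 × 240 = 186,720.
Production build-up factor (1 − d/p) = 1 − 778/2,190 = 0.6447.
Q* = √(2DS / (H(1 − d/p))) = √(2 × 186,720 × 74.3 / (5.81 × 0.6447)).
= √(27,746,592 / 3.746) ≈ 2721.582.
Maximum inventory = Q*(1 − d/p) = 2721.582 × 0.6447 ≈ 1754.737.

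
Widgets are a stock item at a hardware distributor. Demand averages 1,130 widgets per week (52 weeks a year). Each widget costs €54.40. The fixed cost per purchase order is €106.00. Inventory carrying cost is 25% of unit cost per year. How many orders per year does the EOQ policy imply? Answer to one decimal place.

N ≈ 61.4 orders per year

Annual demand D = 1,130 × 52 = 58,760.
Holding cost H = 0.25 × €54.40 = €13.6000 per unit per year.
Q* = √(2DS/H) = √(2 × 58,760 × 106 / 13.6) ≈ 957.06.
Orders per year = D / Q* = 58,760 / 957.06 ≈ 61.396.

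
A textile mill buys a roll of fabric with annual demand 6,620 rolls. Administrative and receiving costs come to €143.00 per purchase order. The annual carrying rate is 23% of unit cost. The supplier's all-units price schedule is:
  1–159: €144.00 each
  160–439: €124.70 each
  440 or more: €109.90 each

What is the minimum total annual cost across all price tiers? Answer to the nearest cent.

Holding cost per unit per year at price C is H = 0.23·C.
For each price level, check whether its EOQ is feasible; otherwise the best quantity at that price is the breakpoint.
Tier 1 (€144.00): EOQ = 239.1 exceeds tier's upper bound 159, so this tier is dominated.
EOQ at €124.70 = 256.9 (feasible in tier 2): TC = 6,620×€124.70 + (6,620/256.9)×143 + (256.9/2)×0.23×€124.70 = €832,883.01.
EOQ at €109.90 = 273.7 < 440, so use break Q=440: TC = 6,620×€109.90 + (6,620/440.0)×143 + (440.0/2)×0.23×€109.90 = €735,250.44.
Lowest total cost among the candidates is at Q = 440.0.

TC* ≈ €735,250.44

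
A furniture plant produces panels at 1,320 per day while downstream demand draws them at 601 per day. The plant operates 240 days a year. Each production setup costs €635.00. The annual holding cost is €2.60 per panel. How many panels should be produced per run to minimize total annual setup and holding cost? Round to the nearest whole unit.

Q* ≈ 11,373 panels

Annual demand D = 601 × 240 = 144,240.
Production build-up factor (1 − d/p) = 1 − 601/1,320 = 0.5447.
Q* = √(2DS / (H(1 − d/p))) = √(2 × 144,240 × 635 / (2.6 × 0.5447)).
= √(183,184,800 / 1.4162) ≈ 11373.145.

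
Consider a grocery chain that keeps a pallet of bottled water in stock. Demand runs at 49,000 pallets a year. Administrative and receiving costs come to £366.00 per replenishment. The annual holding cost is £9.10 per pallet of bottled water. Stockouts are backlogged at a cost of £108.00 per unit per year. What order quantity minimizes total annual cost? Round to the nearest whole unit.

With planned backorders, Q* = √(2DS/H) · √((H+B)/B).
√(2DS/H) = √(2 × 49,000 × 366 / 9.1) = 1985.331.
√((H+B)/B) = √((9.1+108)/108) = 1.0413.
Q* ≈ 2067.281.

Q* ≈ 2,067 pallets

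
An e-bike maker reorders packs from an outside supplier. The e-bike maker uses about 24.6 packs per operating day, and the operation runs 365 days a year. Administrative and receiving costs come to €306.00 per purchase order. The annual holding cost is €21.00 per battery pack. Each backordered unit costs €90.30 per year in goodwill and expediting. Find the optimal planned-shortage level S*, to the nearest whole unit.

Annual demand D = 24.6 × 365 = 8,979.
With planned backorders, Q* = √(2DS/H) · √((H+B)/B).
√(2DS/H) = √(2 × 8,979 × 306 / 21) = 511.541.
√((H+B)/B) = √((21+90.3)/90.3) = 1.1102.
Q* ≈ 567.916.
S* = Q* · H/(H+B) = 567.916 × 21/111.3 ≈ 107.154.

S* ≈ 107 packs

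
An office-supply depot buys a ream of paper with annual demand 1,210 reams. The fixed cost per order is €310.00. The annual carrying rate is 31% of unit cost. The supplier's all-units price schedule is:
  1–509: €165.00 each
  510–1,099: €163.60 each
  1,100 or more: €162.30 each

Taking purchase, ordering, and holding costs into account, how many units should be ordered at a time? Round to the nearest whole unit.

Q* ≈ 121 reams

Holding cost per unit per year at price C is H = 0.31·C.
Evaluate total cost at each tier's feasible EOQ or, if the EOQ is below the tier, at the tier's minimum quantity.
EOQ at €165.00 = 121.1 (feasible in tier 1): TC = 1,210×€165.00 + (1,210/121.1)×310 + (121.1/2)×0.31×€165.00 = €205,844.57.
EOQ at €163.60 = 121.6 < 510, so use break Q=510: TC = 1,210×€163.60 + (1,210/510.0)×310 + (510.0/2)×0.31×€163.60 = €211,624.07.
EOQ at €162.30 = 122.1 < 1100, so use break Q=1100: TC = 1,210×€162.30 + (1,210/1100.0)×310 + (1100.0/2)×0.31×€162.30 = €224,396.15.
Lowest total cost is €205,844.57 at Q = 121.1.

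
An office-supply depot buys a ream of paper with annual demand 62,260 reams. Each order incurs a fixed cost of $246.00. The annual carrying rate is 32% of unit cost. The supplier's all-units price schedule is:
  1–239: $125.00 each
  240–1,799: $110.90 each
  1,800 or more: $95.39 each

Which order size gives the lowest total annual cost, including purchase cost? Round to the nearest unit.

Q* ≈ 1,800 reams

Holding cost per unit per year at price C is H = 0.32·C.
For each price level, check whether its EOQ is feasible; otherwise the best quantity at that price is the breakpoint.
Tier 1 ($125.00): EOQ = 875.1 exceeds tier's upper bound 239, so this tier is dominated.
EOQ at $110.90 = 929.1 (feasible in tier 2): TC = 62,260×$110.90 + (62,260/929.1)×246 + (929.1/2)×0.32×$110.90 = $6,937,604.68.
EOQ at $95.39 = 1001.8 < 1800, so use break Q=1800: TC = 62,260×$95.39 + (62,260/1800.0)×246 + (1800.0/2)×0.32×$95.39 = $5,974,962.59.
Lowest total cost is $5,974,962.59 at Q = 1800.0.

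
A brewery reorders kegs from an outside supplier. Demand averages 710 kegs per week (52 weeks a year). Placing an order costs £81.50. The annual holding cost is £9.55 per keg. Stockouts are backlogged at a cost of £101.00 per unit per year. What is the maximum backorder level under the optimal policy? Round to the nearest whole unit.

S* ≈ 72 kegs

Annual demand D = 710 × 52 = 36,920.
With planned backorders, Q* = √(2DS/H) · √((H+B)/B).
√(2DS/H) = √(2 × 36,920 × 81.5 / 9.55) = 793.822.
√((H+B)/B) = √((9.55+101)/101) = 1.0462.
Q* ≈ 830.504.
S* = Q* · H/(H+B) = 830.504 × 9.55/110.55 ≈ 71.744.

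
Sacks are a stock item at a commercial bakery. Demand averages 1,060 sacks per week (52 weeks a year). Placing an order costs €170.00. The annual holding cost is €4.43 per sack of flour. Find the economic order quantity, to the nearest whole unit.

Annual demand D = 1,060 × 52 = 55,120.
EOQ = √(2DS / H) = √(2 × 55,120 × 170 / 4.43).
= √(18,740,800 / 4.43) = √4,230,428.8939 ≈ 2056.801.

Q* ≈ 2,057 sacks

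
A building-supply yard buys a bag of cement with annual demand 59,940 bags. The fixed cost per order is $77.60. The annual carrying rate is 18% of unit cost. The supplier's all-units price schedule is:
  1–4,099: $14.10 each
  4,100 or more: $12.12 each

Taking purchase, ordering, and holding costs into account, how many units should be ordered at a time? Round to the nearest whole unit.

Q* ≈ 4,100 bags

Holding cost per unit per year at price C is H = 0.18·C.
Evaluate total cost at each tier's feasible EOQ or, if the EOQ is below the tier, at the tier's minimum quantity.
EOQ at $14.10 = 1914.5 (feasible in tier 1): TC = 59,940×$14.10 + (59,940/1914.5)×77.6 + (1914.5/2)×0.18×$14.10 = $850,013.04.
EOQ at $12.12 = 2065.0 < 4100, so use break Q=4100: TC = 59,940×$12.12 + (59,940/4100.0)×77.6 + (4100.0/2)×0.18×$12.12 = $732,079.55.
Lowest total cost is $732,079.55 at Q = 4100.0.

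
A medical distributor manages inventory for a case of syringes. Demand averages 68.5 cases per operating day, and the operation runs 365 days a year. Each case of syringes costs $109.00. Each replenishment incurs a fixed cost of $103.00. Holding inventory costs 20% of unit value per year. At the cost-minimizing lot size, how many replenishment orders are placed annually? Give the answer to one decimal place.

N ≈ 51.4 orders per year

Annual demand D = 68.5 × 365 = 25,002.5.
Holding cost H = 0.20 × $109.00 = $21.8000 per unit per year.
Q* = √(2DS/H) = √(2 × 25,002.5 × 103 / 21.8) ≈ 486.07.
Orders per year = D / Q* = 25,002.5 / 486.07 ≈ 51.438.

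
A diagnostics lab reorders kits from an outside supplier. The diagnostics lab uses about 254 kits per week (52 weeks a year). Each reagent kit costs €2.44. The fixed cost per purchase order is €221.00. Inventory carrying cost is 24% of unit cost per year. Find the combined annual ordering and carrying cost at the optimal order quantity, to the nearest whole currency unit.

Annual demand D = 254 × 52 = 13,208.
Holding cost H = 0.24 × €2.44 = €0.5856 per unit per year.
Q* = √(2DS/H) = √(2 × 13,208 × 221 / 0.5856) ≈ 3157.40.
At the optimum the two cost components are equal, so total cost = 2·(Q*/2)H = Q*·H.
Minimum total = √(2DSH) = √(2 × 13,208 × 221 × 0.5856) ≈ 1848.971.

TC* ≈ €1,849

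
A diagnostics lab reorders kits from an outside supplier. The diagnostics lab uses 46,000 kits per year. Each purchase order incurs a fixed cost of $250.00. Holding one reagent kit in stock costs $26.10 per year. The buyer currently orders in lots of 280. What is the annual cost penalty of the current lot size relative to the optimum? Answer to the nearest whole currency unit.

Extra cost ≈ $20,224 per year

EOQ = √(2DS/H) = √(2 × 46,000 × 250 / 26.1) ≈ 938.74.
Cost at Q* = (D/Q*)S + (Q*/2)H = √(2DSH) ≈ $24,501.02.
Cost at Q = 280: (46,000/280)×250 + (280/2)×26.1 = $41,071.43 + $3,654.00 = $44,725.43.
Excess = $44,725.43 − $24,501.02 = $20,224.41.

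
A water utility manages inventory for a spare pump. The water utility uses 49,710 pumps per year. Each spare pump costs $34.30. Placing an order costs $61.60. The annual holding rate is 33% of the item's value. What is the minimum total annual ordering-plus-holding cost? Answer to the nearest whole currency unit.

TC* ≈ $8,326

Holding cost H = 0.33 × $34.30 = $11.3190 per unit per year.
Q* = √(2DS/H) = √(2 × 49,710 × 61.6 / 11.319) ≈ 735.57.
At Q*, ordering cost (D/Q*)S equals holding cost (Q*/2)H, each = √(DSH/2).
Minimum total = √(2DSH) = √(2 × 49,710 × 61.6 × 11.319) ≈ 8325.901.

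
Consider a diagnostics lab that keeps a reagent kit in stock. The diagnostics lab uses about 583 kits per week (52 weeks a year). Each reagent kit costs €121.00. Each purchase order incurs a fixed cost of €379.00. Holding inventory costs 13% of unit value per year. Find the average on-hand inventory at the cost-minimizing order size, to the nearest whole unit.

Average inventory ≈ 604 kits

Annual demand D = 583 × 52 = 30,316.
Holding cost H = 0.13 × €121.00 = €15.7300 per unit per year.
Q* = √(2DS/H) = √(2 × 30,316 × 379 / 15.73) ≈ 1208.67.
Average inventory = Q*/2 ≈ 1208.67 / 2 = 604.333.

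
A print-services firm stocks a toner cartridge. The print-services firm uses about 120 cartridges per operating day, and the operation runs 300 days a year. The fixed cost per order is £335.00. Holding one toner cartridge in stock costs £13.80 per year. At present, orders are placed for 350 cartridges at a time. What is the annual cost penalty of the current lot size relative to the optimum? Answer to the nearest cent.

Annual demand D = 120 × 300 = 36,000.
EOQ = √(2DS/H) = √(2 × 36,000 × 335 / 13.8) ≈ 1322.05.
Cost at Q* = (D/Q*)S + (Q*/2)H = √(2DSH) ≈ £18,244.34.
Cost at Q = 350: (36,000/350)×335 + (350/2)×13.8 = £34,457.14 + £2,415.00 = £36,872.14.
Excess = £36,872.14 − £18,244.34 = £18,627.80.

Extra cost ≈ £18,627.80 per year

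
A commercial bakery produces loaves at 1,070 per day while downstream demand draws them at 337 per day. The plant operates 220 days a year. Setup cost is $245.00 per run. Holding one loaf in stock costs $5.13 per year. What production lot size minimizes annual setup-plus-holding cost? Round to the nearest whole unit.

Q* ≈ 3,215 loaves

Annual demand D = 337 × 220 = 74,140.
Production build-up factor (1 − d/p) = 1 − 337/1,070 = 0.6850.
Q* = √(2DS / (H(1 − d/p))) = √(2 × 74,140 × 245 / (5.13 × 0.6850)).
= √(36,328,600 / 3.5143) ≈ 3215.182.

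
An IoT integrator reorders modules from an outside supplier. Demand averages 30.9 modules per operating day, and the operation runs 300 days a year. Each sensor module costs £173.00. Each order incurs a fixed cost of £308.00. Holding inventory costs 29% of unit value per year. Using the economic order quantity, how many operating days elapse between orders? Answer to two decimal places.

T ≈ 10.92 days

Annual demand D = 30.9 × 300 = 9,270.
Holding cost H = 0.29 × £173.00 = £50.1700 per unit per year.
The optimal lot size = √(2DS/H) = √(2 × 9,270 × 308 / 50.17) ≈ 337.37.
Cycle time = Q*/D × 300 = 337.37 / 9,270 × 300 ≈ 10.918 days.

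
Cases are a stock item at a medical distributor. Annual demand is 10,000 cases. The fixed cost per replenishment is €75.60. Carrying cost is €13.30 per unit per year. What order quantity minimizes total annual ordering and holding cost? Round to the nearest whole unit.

Q* ≈ 337 cases

EOQ = √(2DS / H) = √(2 × 10,000 × 75.6 / 13.3).
= √(1,512,000 / 13.3) = √113,684.2105 ≈ 337.171.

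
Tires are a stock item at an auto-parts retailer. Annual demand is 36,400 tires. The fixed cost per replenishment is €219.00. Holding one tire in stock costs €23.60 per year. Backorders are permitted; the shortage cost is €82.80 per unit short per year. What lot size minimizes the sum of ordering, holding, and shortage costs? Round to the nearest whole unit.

With planned backorders, Q* = √(2DS/H) · √((H+B)/B).
√(2DS/H) = √(2 × 36,400 × 219 / 23.6) = 821.924.
√((H+B)/B) = √((23.6+82.8)/82.8) = 1.1336.
Q* ≈ 931.724.

Q* ≈ 932 tires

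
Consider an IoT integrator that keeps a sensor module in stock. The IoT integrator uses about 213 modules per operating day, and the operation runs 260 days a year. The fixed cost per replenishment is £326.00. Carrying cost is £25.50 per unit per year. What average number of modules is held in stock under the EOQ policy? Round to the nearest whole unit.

Average inventory ≈ 595 modules

Annual demand D = 213 × 260 = 55,380.
The optimal lot size = √(2DS/H) = √(2 × 55,380 × 326 / 25.5) ≈ 1189.95.
Average inventory = Q*/2 ≈ 1189.95 / 2 = 594.977.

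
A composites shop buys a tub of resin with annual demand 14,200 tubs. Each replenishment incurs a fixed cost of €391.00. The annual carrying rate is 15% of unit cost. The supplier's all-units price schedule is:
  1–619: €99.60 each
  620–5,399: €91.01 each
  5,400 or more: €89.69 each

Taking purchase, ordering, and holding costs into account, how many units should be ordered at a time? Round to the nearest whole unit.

Holding cost per unit per year at price C is H = 0.15·C.
For each price level, check whether its EOQ is feasible; otherwise the best quantity at that price is the breakpoint.
Tier 1 (€99.60): EOQ = 862.1 exceeds tier's upper bound 619, so this tier is dominated.
EOQ at €91.01 = 901.9 (feasible in tier 2): TC = 14,200×€91.01 + (14,200/901.9)×391 + (901.9/2)×0.15×€91.01 = €1,304,654.26.
EOQ at €89.69 = 908.5 < 5400, so use break Q=5400: TC = 14,200×€89.69 + (14,200/5400.0)×391 + (5400.0/2)×0.15×€89.69 = €1,310,950.64.
Lowest total cost is €1,304,654.26 at Q = 901.9.

Q* ≈ 902 tubs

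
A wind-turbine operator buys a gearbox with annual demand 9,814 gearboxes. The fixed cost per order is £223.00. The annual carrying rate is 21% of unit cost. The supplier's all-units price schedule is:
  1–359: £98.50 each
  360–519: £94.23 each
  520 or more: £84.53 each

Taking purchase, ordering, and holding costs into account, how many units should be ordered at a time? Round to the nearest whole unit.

Holding cost per unit per year at price C is H = 0.21·C.
Evaluate total cost at each tier's feasible EOQ or, if the EOQ is below the tier, at the tier's minimum quantity.
Tier 1 (£98.50): EOQ = 460.0 exceeds tier's upper bound 359, so this tier is dominated.
EOQ at £94.23 = 470.3 (feasible in tier 2): TC = 9,814×£94.23 + (9,814/470.3)×223 + (470.3/2)×0.21×£94.23 = £934,079.90.
EOQ at £84.53 = 496.6 < 520, so use break Q=520: TC = 9,814×£84.53 + (9,814/520.0)×223 + (520.0/2)×0.21×£84.53 = £838,401.45.
Lowest total cost is £838,401.45 at Q = 520.0.

Q* ≈ 520 gearboxes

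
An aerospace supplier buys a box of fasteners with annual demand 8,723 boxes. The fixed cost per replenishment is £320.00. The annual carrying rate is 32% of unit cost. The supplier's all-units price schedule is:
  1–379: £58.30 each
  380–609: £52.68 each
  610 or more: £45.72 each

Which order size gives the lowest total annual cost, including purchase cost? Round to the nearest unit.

Q* ≈ 618 boxes

Holding cost per unit per year at price C is H = 0.32·C.
For each price level, check whether its EOQ is feasible; otherwise the best quantity at that price is the breakpoint.
Tier 1 (£58.30): EOQ = 547.0 exceeds tier's upper bound 379, so this tier is dominated.
EOQ at £52.68 = 575.5 (feasible in tier 2): TC = 8,723×£52.68 + (8,723/575.5)×320 + (575.5/2)×0.32×£52.68 = £469,228.74.
EOQ at £45.72 = 617.7 (feasible in tier 3): TC = 8,723×£45.72 + (8,723/617.7)×320 + (617.7/2)×0.32×£45.72 = £407,853.12.
Lowest total cost is £407,853.12 at Q = 617.7.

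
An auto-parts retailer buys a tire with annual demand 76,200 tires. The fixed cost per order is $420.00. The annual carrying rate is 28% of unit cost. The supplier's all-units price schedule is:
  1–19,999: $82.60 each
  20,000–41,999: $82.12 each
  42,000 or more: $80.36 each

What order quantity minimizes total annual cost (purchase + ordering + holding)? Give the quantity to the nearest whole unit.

Holding cost per unit per year at price C is H = 0.28·C.
Candidates are each tier's EOQ (if it falls in that tier) and each price-break quantity.
EOQ at $82.60 = 1663.6 (feasible in tier 1): TC = 76,200×$82.60 + (76,200/1663.6)×420 + (1663.6/2)×0.28×$82.60 = $6,332,595.67.
EOQ at $82.12 = 1668.5 < 20000, so use break Q=20000: TC = 76,200×$82.12 + (76,200/20000.0)×420 + (20000.0/2)×0.28×$82.12 = $6,489,080.20.
EOQ at $80.36 = 1686.6 < 42000, so use break Q=42000: TC = 76,200×$80.36 + (76,200/42000.0)×420 + (42000.0/2)×0.28×$80.36 = $6,596,710.80.
Lowest total cost is $6,332,595.67 at Q = 1663.6.

Q* ≈ 1,664 tires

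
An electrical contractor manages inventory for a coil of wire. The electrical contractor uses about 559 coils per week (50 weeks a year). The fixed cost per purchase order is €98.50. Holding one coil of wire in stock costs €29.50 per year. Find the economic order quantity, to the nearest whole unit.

Q* ≈ 432 coils

Annual demand D = 559 × 50 = 27,950.
EOQ = √(2DS / H) = √(2 × 27,950 × 98.5 / 29.5).
= √(5,506,150 / 29.5) = √186,649.1525 ≈ 432.029.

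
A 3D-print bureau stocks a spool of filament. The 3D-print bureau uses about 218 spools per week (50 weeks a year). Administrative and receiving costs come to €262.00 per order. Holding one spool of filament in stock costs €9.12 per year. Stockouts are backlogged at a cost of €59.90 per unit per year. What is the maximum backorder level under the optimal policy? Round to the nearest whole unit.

Annual demand D = 218 × 50 = 10,900.
With planned backorders, Q* = √(2DS/H) · √((H+B)/B).
√(2DS/H) = √(2 × 10,900 × 262 / 9.12) = 791.373.
√((H+B)/B) = √((9.12+59.9)/59.9) = 1.0734.
Q* ≈ 849.485.
S* = Q* · H/(H+B) = 849.485 × 9.12/69.02 ≈ 112.247.

S* ≈ 112 spools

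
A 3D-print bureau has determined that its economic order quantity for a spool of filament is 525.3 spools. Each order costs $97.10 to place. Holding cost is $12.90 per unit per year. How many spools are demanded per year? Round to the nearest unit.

Invert the EOQ relation Q*² = 2DS/H.
From Q* = √(2DS/H): D = Q*²H / (2S) = 525.3² × 12.9 / (2 × 97.1) = 18329.697.

D ≈ 18,330 spools per year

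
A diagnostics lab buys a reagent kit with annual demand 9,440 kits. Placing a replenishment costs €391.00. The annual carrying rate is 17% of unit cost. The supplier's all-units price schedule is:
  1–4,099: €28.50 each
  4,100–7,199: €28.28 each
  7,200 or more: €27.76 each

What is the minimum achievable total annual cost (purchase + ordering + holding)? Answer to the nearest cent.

Holding cost per unit per year at price C is H = 0.17·C.
Candidates are each tier's EOQ (if it falls in that tier) and each price-break quantity.
EOQ at €28.50 = 1234.4 (feasible in tier 1): TC = 9,440×€28.50 + (9,440/1234.4)×391 + (1234.4/2)×0.17×€28.50 = €275,020.48.
EOQ at €28.28 = 1239.2 < 4100, so use break Q=4100: TC = 9,440×€28.28 + (9,440/4100.0)×391 + (4100.0/2)×0.17×€28.28 = €277,719.03.
EOQ at €27.76 = 1250.7 < 7200, so use break Q=7200: TC = 9,440×€27.76 + (9,440/7200.0)×391 + (7200.0/2)×0.17×€27.76 = €279,556.16.
Lowest total cost among the candidates is at Q = 1234.4.

TC* ≈ €275,020.48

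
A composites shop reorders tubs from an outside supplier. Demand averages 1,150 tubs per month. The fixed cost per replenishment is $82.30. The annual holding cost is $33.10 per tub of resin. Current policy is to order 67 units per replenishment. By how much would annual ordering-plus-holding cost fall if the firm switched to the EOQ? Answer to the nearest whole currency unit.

Annual demand D = 1,150 × 12 = 13,800.
EOQ = √(2DS/H) = √(2 × 13,800 × 82.3 / 33.1) ≈ 261.96.
Cost at Q* = (D/Q*)S + (Q*/2)H = √(2DSH) ≈ $8,670.99.
Cost at Q = 67: (13,800/67)×82.3 + (67/2)×33.1 = $16,951.34 + $1,108.85 = $18,060.19.
Excess = $18,060.19 − $8,670.99 = $9,389.21.

Extra cost ≈ $9,389 per year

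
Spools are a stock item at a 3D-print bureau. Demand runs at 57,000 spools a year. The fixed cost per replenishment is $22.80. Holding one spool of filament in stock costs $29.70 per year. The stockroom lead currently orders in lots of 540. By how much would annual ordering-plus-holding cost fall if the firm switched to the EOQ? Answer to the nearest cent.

Extra cost ≈ $1,639.53 per year

EOQ = √(2DS/H) = √(2 × 57,000 × 22.8 / 29.7) ≈ 295.83.
Cost at Q* = (D/Q*)S + (Q*/2)H = √(2DSH) ≈ $8,786.14.
Cost at Q = 540: (57,000/540)×22.8 + (540/2)×29.7 = $2,406.67 + $8,019.00 = $10,425.67.
Excess = $10,425.67 − $8,786.14 = $1,639.53.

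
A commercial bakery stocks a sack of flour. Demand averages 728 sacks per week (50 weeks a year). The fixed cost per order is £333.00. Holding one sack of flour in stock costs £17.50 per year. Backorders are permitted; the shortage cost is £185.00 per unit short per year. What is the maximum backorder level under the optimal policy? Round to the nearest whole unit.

S* ≈ 106 sacks

Annual demand D = 728 × 50 = 36,400.
With planned backorders, Q* = √(2DS/H) · √((H+B)/B).
√(2DS/H) = √(2 × 36,400 × 333 / 17.5) = 1176.979.
√((H+B)/B) = √((17.5+185)/185) = 1.0462.
Q* ≈ 1231.389.
S* = Q* · H/(H+B) = 1231.389 × 17.5/202.5 ≈ 106.416.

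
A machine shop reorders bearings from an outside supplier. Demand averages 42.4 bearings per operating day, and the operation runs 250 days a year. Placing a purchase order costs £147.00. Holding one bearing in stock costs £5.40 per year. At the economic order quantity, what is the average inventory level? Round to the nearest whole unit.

Annual demand D = 42.4 × 250 = 10,600.
EOQ = √(2DS/H) = √(2 × 10,600 × 147 / 5.4) ≈ 759.68.
Average inventory = Q*/2 ≈ 759.68 / 2 = 379.839.

Average inventory ≈ 380 bearings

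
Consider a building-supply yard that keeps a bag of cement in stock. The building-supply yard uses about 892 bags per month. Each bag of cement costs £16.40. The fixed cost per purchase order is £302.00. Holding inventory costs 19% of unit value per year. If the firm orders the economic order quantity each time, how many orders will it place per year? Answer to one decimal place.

Annual demand D = 892 × 12 = 10,704.
Holding cost H = 0.19 × £16.40 = £3.1160 per unit per year.
The optimal lot size = √(2DS/H) = √(2 × 10,704 × 302 / 3.116) ≈ 1440.43.
Orders per year = D / Q* = 10,704 / 1440.43 ≈ 7.431.

N ≈ 7.4 orders per year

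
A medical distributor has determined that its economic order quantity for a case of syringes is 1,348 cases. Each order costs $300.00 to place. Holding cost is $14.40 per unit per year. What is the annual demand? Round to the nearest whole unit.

D ≈ 43,610 cases per year

The basic EOQ model gives Q* = √(2DS/H); rearrange for the unknown.
From Q* = √(2DS/H): D = Q*²H / (2S) = 1,348² × 14.4 / (2 × 300) = 43610.496.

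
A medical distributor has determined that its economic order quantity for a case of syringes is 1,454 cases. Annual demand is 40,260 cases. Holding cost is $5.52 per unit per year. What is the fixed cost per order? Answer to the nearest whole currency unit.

S ≈ $145

The basic EOQ model gives Q* = √(2DS/H); rearrange for the unknown.
From Q* = √(2DS/H): S = Q*²H / (2D) = 1,454² × 5.52 / (2 × 40,260) = 144.9319.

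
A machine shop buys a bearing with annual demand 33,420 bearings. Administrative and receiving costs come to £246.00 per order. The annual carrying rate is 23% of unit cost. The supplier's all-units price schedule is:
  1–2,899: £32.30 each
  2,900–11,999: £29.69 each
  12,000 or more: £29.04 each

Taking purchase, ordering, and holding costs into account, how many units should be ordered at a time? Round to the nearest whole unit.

Q* ≈ 2,900 bearings

Holding cost per unit per year at price C is H = 0.23·C.
Candidates are each tier's EOQ (if it falls in that tier) and each price-break quantity.
EOQ at £32.30 = 1487.7 (feasible in tier 1): TC = 33,420×£32.30 + (33,420/1487.7)×246 + (1487.7/2)×0.23×£32.30 = £1,090,518.26.
EOQ at £29.69 = 1551.7 < 2900, so use break Q=2900: TC = 33,420×£29.69 + (33,420/2900.0)×246 + (2900.0/2)×0.23×£29.69 = £1,004,976.35.
EOQ at £29.04 = 1569.0 < 12000, so use break Q=12000: TC = 33,420×£29.04 + (33,420/12000.0)×246 + (12000.0/2)×0.23×£29.04 = £1,011,277.11.
Lowest total cost is £1,004,976.35 at Q = 2900.0.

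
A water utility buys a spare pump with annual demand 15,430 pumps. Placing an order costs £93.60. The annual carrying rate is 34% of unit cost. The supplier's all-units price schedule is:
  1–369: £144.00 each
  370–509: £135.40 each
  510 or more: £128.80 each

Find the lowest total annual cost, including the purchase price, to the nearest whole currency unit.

Holding cost per unit per year at price C is H = 0.34·C.
Candidates are each tier's EOQ (if it falls in that tier) and each price-break quantity.
EOQ at £144.00 = 242.9 (feasible in tier 1): TC = 15,430×£144.00 + (15,430/242.9)×93.6 + (242.9/2)×0.34×£144.00 = £2,233,812.05.
EOQ at £135.40 = 250.5 < 370, so use break Q=370: TC = 15,430×£135.40 + (15,430/370.0)×93.6 + (370.0/2)×0.34×£135.40 = £2,101,642.03.
EOQ at £128.80 = 256.8 < 510, so use break Q=510: TC = 15,430×£128.80 + (15,430/510.0)×93.6 + (510.0/2)×0.34×£128.80 = £2,001,382.82.
Lowest total cost among the candidates is at Q = 510.0.

TC* ≈ £2,001,383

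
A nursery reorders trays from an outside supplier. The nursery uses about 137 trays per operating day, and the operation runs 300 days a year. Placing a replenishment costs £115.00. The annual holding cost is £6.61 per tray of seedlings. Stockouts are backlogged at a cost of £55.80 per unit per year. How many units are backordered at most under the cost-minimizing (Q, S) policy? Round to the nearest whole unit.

S* ≈ 134 trays

Annual demand D = 137 × 300 = 41,100.
With planned backorders, Q* = √(2DS/H) · √((H+B)/B).
√(2DS/H) = √(2 × 41,100 × 115 / 6.61) = 1195.870.
√((H+B)/B) = √((6.61+55.8)/55.8) = 1.0576.
Q* ≈ 1264.719.
S* = Q* · H/(H+B) = 1264.719 × 6.61/62.41 ≈ 133.950.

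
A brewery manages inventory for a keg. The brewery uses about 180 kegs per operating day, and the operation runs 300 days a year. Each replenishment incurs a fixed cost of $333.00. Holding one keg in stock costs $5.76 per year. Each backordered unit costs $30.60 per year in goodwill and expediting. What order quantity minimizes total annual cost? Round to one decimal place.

Annual demand D = 180 × 300 = 54,000.
With planned backorders, Q* = √(2DS/H) · √((H+B)/B).
√(2DS/H) = √(2 × 54,000 × 333 / 5.76) = 2498.750.
√((H+B)/B) = √((5.76+30.6)/30.6) = 1.0901.
Q* ≈ 2723.792.

Q* ≈ 2,723.8 kegs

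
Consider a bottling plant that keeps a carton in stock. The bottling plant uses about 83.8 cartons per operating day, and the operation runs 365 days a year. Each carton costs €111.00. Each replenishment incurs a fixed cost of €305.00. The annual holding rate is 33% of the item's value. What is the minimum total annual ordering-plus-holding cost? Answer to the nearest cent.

TC* ≈ €26,142.78

Annual demand D = 83.8 × 365 = 30,587.
Holding cost H = 0.33 × €111.00 = €36.6300 per unit per year.
Q* = √(2DS/H) = √(2 × 30,587 × 305 / 36.63) ≈ 713.70.
At Q*, ordering cost (D/Q*)S equals holding cost (Q*/2)H, each = √(DSH/2).
Minimum total = √(2DSH) = √(2 × 30,587 × 305 × 36.63) ≈ 26142.783.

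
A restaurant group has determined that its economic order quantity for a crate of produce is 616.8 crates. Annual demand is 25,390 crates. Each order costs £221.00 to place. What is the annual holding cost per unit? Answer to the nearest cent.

H ≈ £29.50

The basic EOQ model gives Q* = √(2DS/H); rearrange for the unknown.
From Q* = √(2DS/H): H = 2DS / Q*² = 2 × 25,390 × 221 / 616.8² = 29.4982.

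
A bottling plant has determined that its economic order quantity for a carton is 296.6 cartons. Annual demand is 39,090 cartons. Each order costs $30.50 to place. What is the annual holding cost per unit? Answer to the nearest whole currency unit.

Squaring Q* = √(2DS/H) gives Q*² = 2DS/H.
From Q* = √(2DS/H): H = 2DS / Q*² = 2 × 39,090 × 30.5 / 296.6² = 27.1052.

H ≈ $27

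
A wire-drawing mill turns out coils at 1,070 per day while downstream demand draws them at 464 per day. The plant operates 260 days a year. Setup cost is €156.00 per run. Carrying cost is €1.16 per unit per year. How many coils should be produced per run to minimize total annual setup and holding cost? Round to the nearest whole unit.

Annual demand D = 464 × 260 = 120,640.
Production build-up factor (1 − d/p) = 1 − 464/1,070 = 0.5664.
Q* = √(2DS / (H(1 − d/p))) = √(2 × 120,640 × 156 / (1.16 × 0.5664)).
= √(37,639,680 / 0.657) ≈ 7569.192.

Q* ≈ 7,569 coils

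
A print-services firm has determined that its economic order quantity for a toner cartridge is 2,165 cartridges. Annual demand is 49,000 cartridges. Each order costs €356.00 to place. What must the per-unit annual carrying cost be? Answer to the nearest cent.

H ≈ €7.44

Squaring Q* = √(2DS/H) gives Q*² = 2DS/H.
From Q* = √(2DS/H): H = 2DS / Q*² = 2 × 49,000 × 356 / 2,165² = 7.4432.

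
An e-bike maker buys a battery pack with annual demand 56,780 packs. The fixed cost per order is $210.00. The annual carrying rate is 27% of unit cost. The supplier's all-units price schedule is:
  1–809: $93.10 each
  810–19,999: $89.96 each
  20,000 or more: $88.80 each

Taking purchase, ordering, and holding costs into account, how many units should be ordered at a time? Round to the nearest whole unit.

Q* ≈ 991 packs

Holding cost per unit per year at price C is H = 0.27·C.
For each price level, check whether its EOQ is feasible; otherwise the best quantity at that price is the breakpoint.
Tier 1 ($93.10): EOQ = 974.0 exceeds tier's upper bound 809, so this tier is dominated.
EOQ at $89.96 = 990.9 (feasible in tier 2): TC = 56,780×$89.96 + (56,780/990.9)×210 + (990.9/2)×0.27×$89.96 = $5,131,996.19.
EOQ at $88.80 = 997.3 < 20000, so use break Q=20000: TC = 56,780×$88.80 + (56,780/20000.0)×210 + (20000.0/2)×0.27×$88.80 = $5,282,420.19.
Lowest total cost is $5,131,996.19 at Q = 990.9.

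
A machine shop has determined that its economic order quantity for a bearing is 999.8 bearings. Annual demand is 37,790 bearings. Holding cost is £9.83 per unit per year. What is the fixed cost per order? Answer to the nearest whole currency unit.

Invert the EOQ relation Q*² = 2DS/H.
From Q* = √(2DS/H): S = Q*²H / (2D) = 999.8² × 9.83 / (2 × 37,790) = 130.0088.

S ≈ £130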